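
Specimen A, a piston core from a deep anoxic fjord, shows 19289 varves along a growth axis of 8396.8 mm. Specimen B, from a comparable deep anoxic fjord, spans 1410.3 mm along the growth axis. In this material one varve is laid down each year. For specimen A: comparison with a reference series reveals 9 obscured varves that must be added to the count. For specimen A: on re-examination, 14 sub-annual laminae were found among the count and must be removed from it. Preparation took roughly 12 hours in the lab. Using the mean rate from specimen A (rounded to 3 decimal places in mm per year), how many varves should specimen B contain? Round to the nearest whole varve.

3242 varves

Specimen A: true varve count = 19289 − 14 + 9 = 19284.
A: 8396.8 mm over 19284 years gives 8396.8 / 19284 ≈ 0.435 mm/yr.
Specimen B: 1410.3 mm / 0.435 mm per year = 3242.07 years ≈ 3242 varves.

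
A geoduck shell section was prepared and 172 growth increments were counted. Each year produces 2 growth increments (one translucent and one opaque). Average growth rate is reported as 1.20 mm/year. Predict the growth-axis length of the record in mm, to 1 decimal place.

103.2 mm

With 2 growth increments per year, 172 / 2 = 86 years.
Length ≈ 1.20 × 86 = 103.2 mm.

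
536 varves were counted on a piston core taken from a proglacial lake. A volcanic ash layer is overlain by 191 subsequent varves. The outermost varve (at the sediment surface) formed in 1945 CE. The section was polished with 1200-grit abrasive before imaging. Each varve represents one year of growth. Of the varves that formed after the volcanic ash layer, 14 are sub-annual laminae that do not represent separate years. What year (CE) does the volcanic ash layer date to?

There are 191 varves younger than the volcanic ash layer.
Excluding 14 false varves: 191 − 14 = 177.
The varve at the sediment surface is 1945 CE, so the volcanic ash layer dates to 1945 − 177 = 1768 CE.

1768 CE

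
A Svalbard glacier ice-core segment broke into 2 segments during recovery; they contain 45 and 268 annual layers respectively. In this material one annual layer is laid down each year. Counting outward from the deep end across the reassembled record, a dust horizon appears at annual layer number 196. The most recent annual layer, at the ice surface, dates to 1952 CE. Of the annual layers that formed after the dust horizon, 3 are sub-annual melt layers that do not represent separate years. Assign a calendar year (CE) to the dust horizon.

1838 CE

Total annual layers = 45 + 268 = 313.
Between annual layer 196 and the ice surface there are 313 − 196 = 117 annual layers.
Excluding 3 false annual layers: 117 − 3 = 114.
1952 − 114 = 1838 CE.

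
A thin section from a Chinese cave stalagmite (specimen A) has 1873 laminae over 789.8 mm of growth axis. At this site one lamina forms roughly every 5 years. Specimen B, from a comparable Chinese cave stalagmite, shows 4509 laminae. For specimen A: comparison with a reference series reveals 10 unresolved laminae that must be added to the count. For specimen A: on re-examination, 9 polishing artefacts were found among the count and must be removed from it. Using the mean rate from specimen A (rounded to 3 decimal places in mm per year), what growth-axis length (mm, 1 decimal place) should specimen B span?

Specimen A: adjusted count: 1873 − 9 + 10 = 1874 laminae.
Specimen A: multiplying by 5 years per lamina: 1874 × 5 = 9370 years.
A: Mean rate = 789.8 mm / 9370 years ≈ 0.084 mm/year.
Specimen B: 4509 laminae at 5 years each span 4509 × 5 = 22545 years. For B, 0.084 mm/year × 22545 years = 1893.8 mm.

1893.8 mm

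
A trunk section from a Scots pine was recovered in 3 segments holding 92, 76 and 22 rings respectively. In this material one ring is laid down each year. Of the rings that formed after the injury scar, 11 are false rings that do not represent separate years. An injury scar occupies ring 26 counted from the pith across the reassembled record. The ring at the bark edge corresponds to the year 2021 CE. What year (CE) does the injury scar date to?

1868 CE

Total rings = 92 + 76 + 22 = 190.
The injury scar sits at ring 26 from the pith, so 190 − 26 = 164 rings formed after it.
Excluding 11 false rings: 164 − 11 = 153.
Counting back 153 years from 2021 CE places the injury scar in 2021 − 153 = 1868 CE.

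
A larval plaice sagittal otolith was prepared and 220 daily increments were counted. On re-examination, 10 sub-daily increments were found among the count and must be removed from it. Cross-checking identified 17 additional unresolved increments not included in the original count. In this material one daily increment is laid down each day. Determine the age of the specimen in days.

True daily increment count = 220 − 10 + 17 = 227.
At one daily increment per day, that is 227 days.

227 days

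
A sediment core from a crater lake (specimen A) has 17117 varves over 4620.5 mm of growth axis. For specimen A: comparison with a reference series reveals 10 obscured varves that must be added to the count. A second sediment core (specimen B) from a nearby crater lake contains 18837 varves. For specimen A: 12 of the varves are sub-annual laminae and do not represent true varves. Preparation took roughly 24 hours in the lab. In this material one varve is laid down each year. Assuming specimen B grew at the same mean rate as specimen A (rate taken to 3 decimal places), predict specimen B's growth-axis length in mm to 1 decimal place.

5086.0 mm

Specimen A: correcting the raw count gives 17117 − 12 + 10 = 17115 true varves.
A: Mean rate = 4620.5 mm / 17115 years ≈ 0.270 mm/yr.
B's length ≈ 0.270 × 18837 = 5086.0 mm.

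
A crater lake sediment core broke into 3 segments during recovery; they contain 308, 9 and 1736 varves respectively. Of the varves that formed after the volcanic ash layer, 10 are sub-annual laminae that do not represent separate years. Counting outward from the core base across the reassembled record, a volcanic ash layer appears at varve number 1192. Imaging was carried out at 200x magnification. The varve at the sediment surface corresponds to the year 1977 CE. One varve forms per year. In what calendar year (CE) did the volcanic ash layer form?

Total varves = 308 + 9 + 1736 = 2053.
Between varve 1192 and the sediment surface there are 2053 − 1192 = 861 varves.
Excluding 10 false varves: 861 − 10 = 851.
The varve at the sediment surface is 1977 CE, so the volcanic ash layer dates to 1977 − 851 = 1126 CE.

1126 CE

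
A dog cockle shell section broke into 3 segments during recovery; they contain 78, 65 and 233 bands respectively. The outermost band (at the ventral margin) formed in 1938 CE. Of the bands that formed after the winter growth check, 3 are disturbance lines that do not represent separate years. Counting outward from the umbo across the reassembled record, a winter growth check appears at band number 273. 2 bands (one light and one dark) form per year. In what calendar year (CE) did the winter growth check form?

1888 CE

Total bands = 78 + 65 + 233 = 376.
Between band 273 and the ventral margin there are 376 − 273 = 103 bands.
103 − 3 false = 100 true bands after the winter growth check.
Dividing by 2 bands per year: 100 / 2 = 50 years.
The band at the ventral margin is 1938 CE, so the winter growth check dates to 1938 − 50 = 1888 CE.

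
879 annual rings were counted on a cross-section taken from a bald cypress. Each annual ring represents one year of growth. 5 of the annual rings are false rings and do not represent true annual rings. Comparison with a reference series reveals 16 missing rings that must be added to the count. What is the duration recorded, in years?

True annual ring count = 879 − 5 + 16 = 890.
With a one-to-one annual ring periodicity this is 890 years.

890 years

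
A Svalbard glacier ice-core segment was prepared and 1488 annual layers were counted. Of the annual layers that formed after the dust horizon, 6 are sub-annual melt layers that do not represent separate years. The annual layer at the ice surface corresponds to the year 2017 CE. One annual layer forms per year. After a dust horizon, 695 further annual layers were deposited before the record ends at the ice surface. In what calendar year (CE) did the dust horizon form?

695 annual layers formed after the dust horizon.
Removing the 6 false annual layers leaves 695 − 6 = 689 true annual layers beyond the dust horizon.
Counting back 689 years from 2017 CE places the dust horizon in 2017 − 689 = 1328 CE.

1328 CE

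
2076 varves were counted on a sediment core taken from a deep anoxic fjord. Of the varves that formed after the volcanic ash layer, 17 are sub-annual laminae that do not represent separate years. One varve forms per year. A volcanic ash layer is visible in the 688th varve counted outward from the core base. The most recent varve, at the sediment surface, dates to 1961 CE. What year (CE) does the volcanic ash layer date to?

590 CE

2076 − 688 = 1388 varves lie beyond the volcanic ash layer toward the sediment surface.
Removing the 17 false varves leaves 1388 − 17 = 1371 true varves beyond the volcanic ash layer.
The varve at the sediment surface is 1961 CE, so the volcanic ash layer dates to 1961 − 1371 = 590 CE.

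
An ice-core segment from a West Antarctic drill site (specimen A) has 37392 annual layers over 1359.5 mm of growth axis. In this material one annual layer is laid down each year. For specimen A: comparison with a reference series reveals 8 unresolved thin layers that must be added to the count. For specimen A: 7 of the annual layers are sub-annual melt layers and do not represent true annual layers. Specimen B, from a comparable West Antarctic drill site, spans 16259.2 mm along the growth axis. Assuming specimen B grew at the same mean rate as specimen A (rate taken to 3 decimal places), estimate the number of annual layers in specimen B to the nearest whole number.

451644 annual layers

Specimen A: adjusted count: 37392 − 7 + 8 = 37393 annual layers.
A: 1359.5 mm over 37393 years gives 1359.5 / 37393 ≈ 0.036 mm/year.
For B, 16259.2 / 0.036 = 451644.44 years ≈ 451644 annual layers.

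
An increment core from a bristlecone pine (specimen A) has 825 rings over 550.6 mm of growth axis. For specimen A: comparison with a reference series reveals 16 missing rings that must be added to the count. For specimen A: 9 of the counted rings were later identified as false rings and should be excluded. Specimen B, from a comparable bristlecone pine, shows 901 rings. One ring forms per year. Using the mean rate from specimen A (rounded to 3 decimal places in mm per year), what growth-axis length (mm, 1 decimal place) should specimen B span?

Specimen A: correcting the raw count gives 825 − 9 + 16 = 832 true rings.
A: 550.6 mm over 832 years gives 550.6 / 832 ≈ 0.662 mm per year.
For B, 0.662 mm/year × 901 years = 596.5 mm.

596.5 mm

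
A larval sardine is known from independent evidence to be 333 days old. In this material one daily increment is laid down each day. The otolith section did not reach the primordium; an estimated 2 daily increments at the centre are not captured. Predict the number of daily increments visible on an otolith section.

At one daily increment per day, 333 days correspond to 333 daily increments.
Less the 2 uncaptured daily increments: 333 − 2 = 331.

331 daily increments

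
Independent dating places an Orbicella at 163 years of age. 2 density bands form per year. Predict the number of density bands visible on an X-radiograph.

326 density bands

163 years at 2 density bands per year gives 163 × 2 = 326 density bands.
So 326 density bands should be present.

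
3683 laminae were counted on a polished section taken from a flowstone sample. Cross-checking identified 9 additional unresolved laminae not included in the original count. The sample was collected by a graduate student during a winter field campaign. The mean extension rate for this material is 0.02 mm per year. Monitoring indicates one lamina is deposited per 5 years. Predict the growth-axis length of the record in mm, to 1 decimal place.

After corrections the count is 3683 + 9 = 3692 laminae.
3692 laminae at 5 years each span 3692 × 5 = 18460 years.
Length ≈ 0.02 × 18460 = 369.2 mm.

369.2 mm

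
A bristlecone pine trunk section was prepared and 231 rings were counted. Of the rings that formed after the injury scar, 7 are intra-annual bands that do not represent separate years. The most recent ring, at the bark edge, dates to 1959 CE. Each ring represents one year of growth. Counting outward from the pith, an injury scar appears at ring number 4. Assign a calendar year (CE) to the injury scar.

1739 CE

The injury scar sits at ring 4 from the pith, so 231 − 4 = 227 rings formed after it.
227 − 7 false = 220 true rings after the injury scar.
The ring at the bark edge is 1959 CE, so the injury scar dates to 1959 − 220 = 1739 CE.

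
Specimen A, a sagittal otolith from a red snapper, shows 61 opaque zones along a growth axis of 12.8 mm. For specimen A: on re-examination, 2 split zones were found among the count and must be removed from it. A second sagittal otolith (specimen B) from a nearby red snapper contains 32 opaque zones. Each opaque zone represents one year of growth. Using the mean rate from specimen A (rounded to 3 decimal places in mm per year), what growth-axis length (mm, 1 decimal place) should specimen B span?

6.9 mm

Specimen A: correcting the raw count gives 61 − 2 = 59 true opaque zones.
A: Mean rate = 12.8 mm / 59 years ≈ 0.217 mm per year.
Length of B = 0.217 × 32 = 6.9 mm.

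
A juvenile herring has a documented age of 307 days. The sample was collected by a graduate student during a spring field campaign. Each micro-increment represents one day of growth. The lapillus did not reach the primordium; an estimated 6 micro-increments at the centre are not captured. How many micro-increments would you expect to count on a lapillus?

At one micro-increment per day, 307 days correspond to 307 micro-increments.
307 − 6 missed = 301 micro-increments expected in the prepared section.

301 micro-increments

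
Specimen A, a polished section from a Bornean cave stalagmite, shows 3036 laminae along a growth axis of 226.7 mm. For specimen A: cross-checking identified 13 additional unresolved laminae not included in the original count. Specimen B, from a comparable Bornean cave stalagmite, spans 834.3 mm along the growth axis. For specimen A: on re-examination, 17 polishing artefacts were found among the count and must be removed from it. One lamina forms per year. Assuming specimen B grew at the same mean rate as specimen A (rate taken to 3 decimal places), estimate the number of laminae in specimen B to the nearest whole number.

Specimen A: true lamina count = 3036 − 17 + 13 = 3032.
A: Extension rate ≈ 226.7 / 3032 = 0.075 mm/yr.
B spans 834.3 / 0.075 = 11124.00 years ≈ 11124 laminae.

11124 laminae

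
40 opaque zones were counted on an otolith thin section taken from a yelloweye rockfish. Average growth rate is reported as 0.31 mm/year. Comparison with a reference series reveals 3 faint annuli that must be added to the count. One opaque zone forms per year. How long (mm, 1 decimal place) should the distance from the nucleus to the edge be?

True opaque zone count = 40 + 3 = 43.
Predicted length = 0.31 mm/year × 43 years = 13.3 mm.

13.3 mm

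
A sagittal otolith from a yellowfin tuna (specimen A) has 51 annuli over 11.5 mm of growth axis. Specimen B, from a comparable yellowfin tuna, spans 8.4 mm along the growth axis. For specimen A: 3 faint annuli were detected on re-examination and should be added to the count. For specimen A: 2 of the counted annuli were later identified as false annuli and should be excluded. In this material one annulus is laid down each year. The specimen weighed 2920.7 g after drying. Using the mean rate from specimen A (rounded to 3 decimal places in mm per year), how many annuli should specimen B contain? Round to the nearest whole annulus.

38 annuli

Specimen A: true annulus count = 51 − 2 + 3 = 52.
A: Extension rate ≈ 11.5 / 52 = 0.221 mm/yr.
B spans 8.4 / 0.221 = 38.01 years ≈ 38 annuli.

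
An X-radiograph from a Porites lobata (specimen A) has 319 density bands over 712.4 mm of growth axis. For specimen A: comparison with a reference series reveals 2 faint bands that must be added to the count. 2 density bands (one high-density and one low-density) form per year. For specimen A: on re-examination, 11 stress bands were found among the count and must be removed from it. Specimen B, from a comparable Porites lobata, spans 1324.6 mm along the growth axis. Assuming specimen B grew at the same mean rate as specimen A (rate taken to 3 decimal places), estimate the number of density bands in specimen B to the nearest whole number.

576 density bands

Specimen A: true density band count = 319 − 11 + 2 = 310.
Specimen A: 310 density bands at 2 per year is 310 / 2 = 155 years.
A: 712.4 mm over 155 years gives 712.4 / 155 ≈ 4.596 mm/yr.
Specimen B: 1324.6 mm / 4.596 mm per year = 288.21 years; at 2 density bands per year that is 288.21 × 2 ≈ 576 density bands.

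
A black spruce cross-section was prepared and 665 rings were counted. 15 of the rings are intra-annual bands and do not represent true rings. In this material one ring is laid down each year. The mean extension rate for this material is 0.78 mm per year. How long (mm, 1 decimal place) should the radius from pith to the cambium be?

True ring count = 665 − 15 = 650.
Predicted length = 0.78 mm/year × 650 years = 507.0 mm.

507.0 mm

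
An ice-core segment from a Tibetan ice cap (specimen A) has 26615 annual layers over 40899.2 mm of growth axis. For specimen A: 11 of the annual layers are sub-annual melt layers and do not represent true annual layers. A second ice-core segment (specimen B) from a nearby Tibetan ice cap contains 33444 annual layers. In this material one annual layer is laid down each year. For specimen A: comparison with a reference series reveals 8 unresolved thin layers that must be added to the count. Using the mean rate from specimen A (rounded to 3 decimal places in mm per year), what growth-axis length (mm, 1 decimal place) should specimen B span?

Specimen A: after corrections the count is 26615 − 11 + 8 = 26612 annual layers.
A: Mean rate = 40899.2 mm / 26612 years ≈ 1.537 mm/year.
For B, 1.537 mm/year × 33444 years = 51403.4 mm.

51403.4 mm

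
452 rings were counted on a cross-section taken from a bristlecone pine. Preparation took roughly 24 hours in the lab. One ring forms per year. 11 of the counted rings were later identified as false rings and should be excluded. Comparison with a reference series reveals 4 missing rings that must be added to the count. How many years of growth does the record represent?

True ring count = 452 − 11 + 4 = 445.
At one ring per year, that is 445 years.

445 years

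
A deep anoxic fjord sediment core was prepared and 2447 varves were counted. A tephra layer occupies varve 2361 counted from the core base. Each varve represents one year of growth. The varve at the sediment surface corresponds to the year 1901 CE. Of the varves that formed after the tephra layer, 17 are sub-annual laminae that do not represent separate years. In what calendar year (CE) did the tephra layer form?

The tephra layer sits at varve 2361 from the core base, so 2447 − 2361 = 86 varves formed after it.
Removing the 17 false varves leaves 86 − 17 = 69 true varves beyond the tephra layer.
Counting back 69 years from 1901 CE places the tephra layer in 1901 − 69 = 1832 CE.

1832 CE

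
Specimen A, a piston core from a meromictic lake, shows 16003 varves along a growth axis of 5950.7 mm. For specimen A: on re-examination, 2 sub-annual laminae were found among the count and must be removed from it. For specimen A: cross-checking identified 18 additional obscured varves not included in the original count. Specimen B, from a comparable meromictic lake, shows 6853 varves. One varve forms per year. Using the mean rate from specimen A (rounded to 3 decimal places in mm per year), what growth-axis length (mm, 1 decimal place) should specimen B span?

2542.5 mm

Specimen A: correcting the raw count gives 16003 − 2 + 18 = 16019 true varves.
A: Mean rate = 5950.7 mm / 16019 years ≈ 0.371 mm per year.
Length of B = 0.371 × 6853 = 2542.5 mm.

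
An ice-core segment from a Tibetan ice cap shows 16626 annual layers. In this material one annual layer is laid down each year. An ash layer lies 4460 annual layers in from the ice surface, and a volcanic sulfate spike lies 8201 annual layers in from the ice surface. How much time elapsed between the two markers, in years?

Separation: 8201 − 4460 = 3741 annual layers.
One annual layer per year makes the interval 3741 years.

3741 yr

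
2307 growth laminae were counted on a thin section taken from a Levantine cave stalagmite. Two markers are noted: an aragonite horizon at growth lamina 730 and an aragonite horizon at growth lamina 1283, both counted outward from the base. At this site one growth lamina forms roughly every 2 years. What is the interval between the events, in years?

1106 years

The two markers are separated by 1283 − 730 = 553 growth laminae.
553 growth laminae at 2 years each span 553 × 2 = 1106 years.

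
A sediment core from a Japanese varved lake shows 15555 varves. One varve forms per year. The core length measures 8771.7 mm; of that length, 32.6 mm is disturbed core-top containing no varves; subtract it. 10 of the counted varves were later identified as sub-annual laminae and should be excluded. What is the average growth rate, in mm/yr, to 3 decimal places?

True varve count = 15555 − 10 = 15545.
The growth record spans 8771.7 − 32.6 = 8739.1 mm.
Mean rate = 8739.1 mm / 15545 years ≈ 0.562 mm/yr.

0.562 mm/yr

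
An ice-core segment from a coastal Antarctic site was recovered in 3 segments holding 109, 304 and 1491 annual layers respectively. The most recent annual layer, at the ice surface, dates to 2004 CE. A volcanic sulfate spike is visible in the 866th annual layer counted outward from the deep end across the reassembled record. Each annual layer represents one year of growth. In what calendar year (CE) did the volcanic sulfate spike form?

966 CE

Total annual layers = 109 + 304 + 1491 = 1904.
Between annual layer 866 and the ice surface there are 1904 − 866 = 1038 annual layers.
The annual layer at the ice surface is 2004 CE, so the volcanic sulfate spike dates to 2004 − 1038 = 966 CE.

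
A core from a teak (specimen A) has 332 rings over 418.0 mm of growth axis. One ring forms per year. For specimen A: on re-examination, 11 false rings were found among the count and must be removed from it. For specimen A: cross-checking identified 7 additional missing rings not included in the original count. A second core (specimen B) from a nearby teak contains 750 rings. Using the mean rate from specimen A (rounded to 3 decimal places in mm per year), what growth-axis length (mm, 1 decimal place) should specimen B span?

955.5 mm

Specimen A: true ring count = 332 − 11 + 7 = 328.
A: Mean rate = 418.0 mm / 328 years ≈ 1.274 mm/yr.
For B, 1.274 mm/year × 750 years = 955.5 mm.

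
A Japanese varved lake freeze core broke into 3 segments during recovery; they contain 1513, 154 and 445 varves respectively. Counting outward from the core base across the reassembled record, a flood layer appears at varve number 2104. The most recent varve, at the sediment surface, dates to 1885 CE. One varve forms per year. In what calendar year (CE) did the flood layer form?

Total varves = 1513 + 154 + 445 = 2112.
2112 − 2104 = 8 varves lie beyond the flood layer toward the sediment surface.
The varve at the sediment surface is 1885 CE, so the flood layer dates to 1885 − 8 = 1877 CE.

1877 CE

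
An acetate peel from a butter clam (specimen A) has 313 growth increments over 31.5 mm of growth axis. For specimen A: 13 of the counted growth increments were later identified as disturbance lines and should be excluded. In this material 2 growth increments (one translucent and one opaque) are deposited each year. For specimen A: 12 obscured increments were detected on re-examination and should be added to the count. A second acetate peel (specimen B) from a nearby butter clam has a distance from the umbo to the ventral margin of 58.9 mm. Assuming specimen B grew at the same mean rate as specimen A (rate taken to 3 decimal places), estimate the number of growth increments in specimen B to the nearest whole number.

583 growth increments

Specimen A: correcting the raw count gives 313 − 13 + 12 = 312 true growth increments.
Specimen A: dividing by 2 growth increments per year: 312 / 2 = 156 years.
A: 31.5 mm over 156 years gives 31.5 / 156 ≈ 0.202 mm/year.
B spans 58.9 / 0.202 = 291.58 years; at 2 growth increments per year that is 291.58 × 2 ≈ 583 growth increments.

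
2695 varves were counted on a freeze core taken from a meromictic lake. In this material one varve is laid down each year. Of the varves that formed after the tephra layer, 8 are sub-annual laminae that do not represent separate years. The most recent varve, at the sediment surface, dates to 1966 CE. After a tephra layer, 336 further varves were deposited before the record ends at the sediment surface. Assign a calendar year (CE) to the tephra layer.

There are 336 varves younger than the tephra layer.
336 − 8 false = 328 true varves after the tephra layer.
Counting back 328 years from 1966 CE places the tephra layer in 1966 − 328 = 1638 CE.

1638 CE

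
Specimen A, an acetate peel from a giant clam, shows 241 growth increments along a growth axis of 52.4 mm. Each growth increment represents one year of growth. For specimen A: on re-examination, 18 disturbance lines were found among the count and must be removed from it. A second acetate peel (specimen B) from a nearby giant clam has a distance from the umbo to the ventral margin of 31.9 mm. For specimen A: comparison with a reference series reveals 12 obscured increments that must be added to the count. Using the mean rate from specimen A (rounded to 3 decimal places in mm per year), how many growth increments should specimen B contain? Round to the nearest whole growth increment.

143 growth increments

Specimen A: after corrections the count is 241 − 18 + 12 = 235 growth increments.
A: Mean rate = 52.4 mm / 235 years ≈ 0.223 mm/yr.
For B, 31.9 / 0.223 = 143.05 years ≈ 143 growth increments.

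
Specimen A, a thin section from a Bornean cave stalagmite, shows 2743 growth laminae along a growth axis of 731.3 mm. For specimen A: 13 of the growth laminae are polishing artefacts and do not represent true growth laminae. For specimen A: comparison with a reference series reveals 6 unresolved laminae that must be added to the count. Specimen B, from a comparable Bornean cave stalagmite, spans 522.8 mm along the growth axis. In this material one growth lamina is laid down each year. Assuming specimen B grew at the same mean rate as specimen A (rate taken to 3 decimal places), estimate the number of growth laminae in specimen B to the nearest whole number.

Specimen A: true growth lamina count = 2743 − 13 + 6 = 2736.
A: 731.3 mm over 2736 years gives 731.3 / 2736 ≈ 0.267 mm/year.
Specimen B: 522.8 mm / 0.267 mm per year = 1958.05 years ≈ 1958 growth laminae.

1958 growth laminae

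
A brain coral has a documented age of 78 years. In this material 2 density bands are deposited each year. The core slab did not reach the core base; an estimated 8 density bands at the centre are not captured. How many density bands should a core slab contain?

148 density bands

78 years at 2 density bands per year gives 78 × 2 = 156 density bands.
Subtracting the 8 density bands not captured gives 156 − 8 = 148 density bands in the record.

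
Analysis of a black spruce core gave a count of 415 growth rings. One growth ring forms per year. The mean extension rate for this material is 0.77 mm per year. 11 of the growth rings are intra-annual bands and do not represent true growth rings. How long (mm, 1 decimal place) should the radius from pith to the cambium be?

311.1 mm

Adjusted count: 415 − 11 = 404 growth rings.
404 years at 0.77 mm/year gives 0.77 × 404 = 311.1 mm.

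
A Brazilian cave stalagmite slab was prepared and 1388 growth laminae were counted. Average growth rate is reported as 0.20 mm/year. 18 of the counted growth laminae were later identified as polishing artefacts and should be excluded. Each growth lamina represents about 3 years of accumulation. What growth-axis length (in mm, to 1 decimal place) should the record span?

Correcting the raw count gives 1388 − 18 = 1370 true growth laminae.
At 3 years per growth lamina, 1370 × 3 = 4110 years.
Predicted length = 0.20 mm/year × 4110 years = 822.0 mm.

822.0 mm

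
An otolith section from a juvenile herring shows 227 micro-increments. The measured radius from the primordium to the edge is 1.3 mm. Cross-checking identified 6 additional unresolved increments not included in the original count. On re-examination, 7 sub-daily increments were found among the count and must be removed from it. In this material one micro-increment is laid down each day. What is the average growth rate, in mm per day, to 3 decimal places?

0.006 mm per day

After corrections the count is 227 − 7 + 6 = 226 micro-increments.
Extension rate ≈ 1.3 / 226 = 0.006 mm per day.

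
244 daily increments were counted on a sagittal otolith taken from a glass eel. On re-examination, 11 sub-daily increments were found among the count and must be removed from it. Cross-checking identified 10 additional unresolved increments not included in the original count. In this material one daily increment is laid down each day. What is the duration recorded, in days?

243 d

After corrections the count is 244 − 11 + 10 = 243 daily increments.
One daily increment per day makes the duration 243 days.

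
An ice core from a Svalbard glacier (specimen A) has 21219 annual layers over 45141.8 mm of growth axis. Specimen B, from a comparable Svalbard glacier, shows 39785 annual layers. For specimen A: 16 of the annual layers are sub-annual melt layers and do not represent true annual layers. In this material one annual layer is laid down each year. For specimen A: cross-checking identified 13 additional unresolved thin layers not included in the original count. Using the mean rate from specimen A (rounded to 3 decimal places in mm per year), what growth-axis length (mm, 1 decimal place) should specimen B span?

84662.5 mm

Specimen A: adjusted count: 21219 − 16 + 13 = 21216 annual layers.
A: Extension rate ≈ 45141.8 / 21216 = 2.128 mm per year.
For B, 2.128 mm/year × 39785 years = 84662.5 mm.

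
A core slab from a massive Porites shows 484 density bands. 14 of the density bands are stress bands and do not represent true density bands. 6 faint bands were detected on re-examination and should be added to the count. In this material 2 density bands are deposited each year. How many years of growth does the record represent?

238 yr

True density band count = 484 − 14 + 6 = 476.
Dividing by 2 density bands per year: 476 / 2 = 238 years.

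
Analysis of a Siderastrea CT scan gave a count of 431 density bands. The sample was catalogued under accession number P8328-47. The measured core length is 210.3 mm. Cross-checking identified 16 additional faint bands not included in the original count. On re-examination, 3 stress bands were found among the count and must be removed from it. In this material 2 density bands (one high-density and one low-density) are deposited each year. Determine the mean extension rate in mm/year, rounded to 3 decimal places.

0.947 mm/year

Correcting the raw count gives 431 − 3 + 16 = 444 true density bands.
With 2 density bands per year, 444 / 2 = 222 years.
210.3 mm over 222 years gives 210.3 / 222 ≈ 0.947 mm/year.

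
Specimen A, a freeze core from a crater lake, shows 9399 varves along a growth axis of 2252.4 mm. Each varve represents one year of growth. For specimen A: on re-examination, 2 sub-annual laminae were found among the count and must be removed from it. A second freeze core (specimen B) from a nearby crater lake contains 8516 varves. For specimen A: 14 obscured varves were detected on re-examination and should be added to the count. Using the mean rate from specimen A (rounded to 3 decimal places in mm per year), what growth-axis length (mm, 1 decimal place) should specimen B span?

Specimen A: correcting the raw count gives 9399 − 2 + 14 = 9411 true varves.
A: Mean rate = 2252.4 mm / 9411 years ≈ 0.239 mm/year.
Length of B = 0.239 × 8516 = 2035.3 mm.

2035.3 mm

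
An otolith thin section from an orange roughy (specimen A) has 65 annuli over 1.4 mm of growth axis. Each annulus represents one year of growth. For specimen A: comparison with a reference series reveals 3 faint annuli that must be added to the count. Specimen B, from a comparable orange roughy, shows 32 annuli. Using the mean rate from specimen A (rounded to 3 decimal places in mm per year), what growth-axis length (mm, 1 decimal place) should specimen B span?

0.7 mm

Specimen A: true annulus count = 65 + 3 = 68.
A: Extension rate ≈ 1.4 / 68 = 0.021 mm per year.
For B, 0.021 mm/year × 32 years = 0.7 mm.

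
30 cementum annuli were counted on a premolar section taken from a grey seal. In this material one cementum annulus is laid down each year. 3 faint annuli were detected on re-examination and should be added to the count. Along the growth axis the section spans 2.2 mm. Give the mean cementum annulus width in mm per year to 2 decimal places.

0.07 mm per year

Adjusted count: 30 + 3 = 33 cementum annuli.
Mean rate = 2.2 mm / 33 years ≈ 0.07 mm per year.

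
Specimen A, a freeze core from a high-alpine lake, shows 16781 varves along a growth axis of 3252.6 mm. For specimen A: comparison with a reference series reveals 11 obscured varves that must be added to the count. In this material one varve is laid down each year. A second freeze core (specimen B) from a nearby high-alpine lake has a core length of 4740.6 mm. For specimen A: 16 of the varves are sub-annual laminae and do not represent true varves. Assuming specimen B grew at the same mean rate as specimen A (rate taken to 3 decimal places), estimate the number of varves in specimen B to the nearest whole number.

Specimen A: correcting the raw count gives 16781 − 16 + 11 = 16776 true varves.
A: Extension rate ≈ 3252.6 / 16776 = 0.194 mm/yr.
B spans 4740.6 / 0.194 = 24436.08 years ≈ 24436 varves.

24436 varves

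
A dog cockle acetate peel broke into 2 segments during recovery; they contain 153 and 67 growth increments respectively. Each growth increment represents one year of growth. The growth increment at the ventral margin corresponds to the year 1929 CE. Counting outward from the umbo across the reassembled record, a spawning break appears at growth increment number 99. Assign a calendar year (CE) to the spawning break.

1808 CE

Total growth increments = 153 + 67 = 220.
The spawning break sits at growth increment 99 from the umbo, so 220 − 99 = 121 growth increments formed after it.
1929 − 121 = 1808 CE.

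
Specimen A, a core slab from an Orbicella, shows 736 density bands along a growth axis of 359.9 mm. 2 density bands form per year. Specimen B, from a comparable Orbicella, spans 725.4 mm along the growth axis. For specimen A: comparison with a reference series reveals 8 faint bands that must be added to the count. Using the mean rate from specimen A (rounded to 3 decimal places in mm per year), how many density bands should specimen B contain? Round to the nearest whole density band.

1500 density bands

Specimen A: true density band count = 736 + 8 = 744.
Specimen A: dividing by 2 density bands per year: 744 / 2 = 372 years.
A: 359.9 mm over 372 years gives 359.9 / 372 ≈ 0.967 mm/yr.
Specimen B: 725.4 mm / 0.967 mm per year = 750.16 years; at 2 density bands per year that is 750.16 × 2 ≈ 1500 density bands.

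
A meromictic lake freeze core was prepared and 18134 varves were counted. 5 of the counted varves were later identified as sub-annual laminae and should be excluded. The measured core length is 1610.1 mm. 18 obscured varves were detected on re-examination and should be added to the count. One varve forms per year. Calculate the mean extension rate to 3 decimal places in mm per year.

0.089 mm per year

After corrections the count is 18134 − 5 + 18 = 18147 varves.
Mean rate = 1610.1 mm / 18147 years ≈ 0.089 mm per year.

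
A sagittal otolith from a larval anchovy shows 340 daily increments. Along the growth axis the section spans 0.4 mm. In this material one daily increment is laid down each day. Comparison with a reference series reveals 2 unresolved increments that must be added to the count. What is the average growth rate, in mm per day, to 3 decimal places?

Adjusted count: 340 + 2 = 342 daily increments.
0.4 mm over 342 days gives 0.4 / 342 ≈ 0.001 mm per day.

0.001 mm per day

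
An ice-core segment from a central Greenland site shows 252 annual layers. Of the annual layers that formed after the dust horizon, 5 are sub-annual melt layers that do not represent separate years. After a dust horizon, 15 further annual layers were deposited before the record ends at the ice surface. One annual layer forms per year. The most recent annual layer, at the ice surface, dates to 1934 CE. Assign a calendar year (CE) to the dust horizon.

15 annual layers formed after the dust horizon.
15 − 5 false = 10 true annual layers after the dust horizon.
The annual layer at the ice surface is 1934 CE, so the dust horizon dates to 1934 − 10 = 1924 CE.

1924 CE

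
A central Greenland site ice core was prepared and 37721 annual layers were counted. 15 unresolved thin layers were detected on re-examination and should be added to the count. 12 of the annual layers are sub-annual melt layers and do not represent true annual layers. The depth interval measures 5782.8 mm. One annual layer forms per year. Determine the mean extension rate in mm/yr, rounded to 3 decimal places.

0.153 mm/yr

After corrections the count is 37721 − 12 + 15 = 37724 annual layers.
Extension rate ≈ 5782.8 / 37724 = 0.153 mm/yr.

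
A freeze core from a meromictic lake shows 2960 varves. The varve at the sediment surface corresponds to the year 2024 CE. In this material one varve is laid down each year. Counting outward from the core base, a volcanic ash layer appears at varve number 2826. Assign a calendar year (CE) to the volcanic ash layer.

The volcanic ash layer sits at varve 2826 from the core base, so 2960 − 2826 = 134 varves formed after it.
2024 − 134 = 1890 CE.

1890 CE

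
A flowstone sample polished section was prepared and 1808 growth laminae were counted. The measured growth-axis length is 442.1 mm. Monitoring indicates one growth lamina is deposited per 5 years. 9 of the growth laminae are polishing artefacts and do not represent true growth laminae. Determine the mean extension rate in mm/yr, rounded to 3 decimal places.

True growth lamina count = 1808 − 9 = 1799.
1799 growth laminae at 5 years each span 1799 × 5 = 8995 years.
Mean rate = 442.1 mm / 8995 years ≈ 0.049 mm/yr.

0.049 mm/yr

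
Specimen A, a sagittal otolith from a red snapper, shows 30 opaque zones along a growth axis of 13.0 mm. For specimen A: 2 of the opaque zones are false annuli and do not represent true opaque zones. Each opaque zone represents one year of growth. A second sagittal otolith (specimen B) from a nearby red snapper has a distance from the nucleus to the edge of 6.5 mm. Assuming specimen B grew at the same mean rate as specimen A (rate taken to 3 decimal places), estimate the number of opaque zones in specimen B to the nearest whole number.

Specimen A: correcting the raw count gives 30 − 2 = 28 true opaque zones.
A: Extension rate ≈ 13.0 / 28 = 0.464 mm/year.
Specimen B: 6.5 mm / 0.464 mm per year = 14.01 years ≈ 14 opaque zones.

14 opaque zones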